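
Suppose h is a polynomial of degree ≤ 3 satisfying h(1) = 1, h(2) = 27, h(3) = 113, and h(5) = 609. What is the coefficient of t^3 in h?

6

Write h(t) = at^3 + bt^2 + ct + d. Substituting each data point gives a linear system:
  a + b + c + d = 1
  8a + 4b + 2c + d = 27
  27a + 9b + 3c + d = 113
  125a + 25b + 5c + d = 609
Solving the system yields a = 6, b = -6, c = 2, d = -1.
So h(t) = 6t³ - 6t² + 2t - 1.
The leading coefficient is 6.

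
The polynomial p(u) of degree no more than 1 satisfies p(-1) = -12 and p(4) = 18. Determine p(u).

Write p(u) = au + b. Substituting each data point gives a linear system:
  -a + b = -12
  4a + b = 18
Solving the system yields a = 6, b = -6.
So p(u) = 6u - 6.
Check: p(4) = 18. ✓

p(u) = 6u - 6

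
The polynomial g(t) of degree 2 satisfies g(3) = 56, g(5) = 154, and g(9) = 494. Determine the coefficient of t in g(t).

1

Write g(t) = at^2 + bt + c. Substituting each data point gives a linear system:
  9a + 3b + c = 56
  25a + 5b + c = 154
  81a + 9b + c = 494
Solving the system yields a = 6, b = 1, c = -1.
So g(t) = 6t^2 + t - 1.
The coefficient of t is 1.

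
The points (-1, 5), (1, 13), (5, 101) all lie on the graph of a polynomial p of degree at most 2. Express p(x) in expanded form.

p(x) = 3x^2 + 4x + 6

Using the Lagrange interpolation formula with nodes -1, 1, 5:
  L_0(x) = (x - 1)(x - 5) / 12
  L_1(x) = (x + 1)(x - 5) / -8
  L_2(x) = (x + 1)(x - 1) / 24
Then p(x) = 5·L_0(x) + 13·L_1(x) + 101·L_2(x).
Expanding and collecting terms gives p(x) = 3x² + 4x + 6.
Check: p(-1) = 5. ✓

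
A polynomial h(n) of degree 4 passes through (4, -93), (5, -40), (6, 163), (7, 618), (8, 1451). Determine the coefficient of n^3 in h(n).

-5

Write h(n) = an^4 + bn^3 + cn^2 + dn + e. Substituting each data point gives a linear system:
  256a + 64b + 16c + 4d + e = -93
  625a + 125b + 25c + 5d + e = -40
  1296a + 216b + 36c + 6d + e = 163
  2401a + 343b + 49c + 7d + e = 618
  4096a + 512b + 64c + 8d + e = 1451
Solving the system yields a = 1, b = -5, c = -1, d = -2, e = -5.
So h(n) = n⁴ - 5n³ - n² - 2n - 5.
The coefficient of n^3 is -5.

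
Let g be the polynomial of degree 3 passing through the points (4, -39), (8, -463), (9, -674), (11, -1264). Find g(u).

g(u) = -u^3 + 6u + 1

Using the Lagrange interpolation formula with nodes 4, 8, 9, 11:
  L_0(u) = (u - 8)(u - 9)(u - 11) / -140
  L_1(u) = (u - 4)(u - 9)(u - 11) / 12
  L_2(u) = (u - 4)(u - 8)(u - 11) / -10
  L_3(u) = (u - 4)(u - 8)(u - 9) / 42
Then g(u) = -39·L_0(u) - 463·L_1(u) - 674·L_2(u) - 1264·L_3(u).
Expanding and collecting terms gives g(u) = -u^3 + 6u + 1.
Check: g(11) = -1264. ✓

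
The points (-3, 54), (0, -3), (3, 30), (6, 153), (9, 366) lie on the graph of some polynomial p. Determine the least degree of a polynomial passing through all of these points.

Forward differences of the values at x = -3, 0, 3, 6, 9:
  p  : 54  -3  30  153  366
  Δ  : -57  33  123  213
  Δ^2: 90  90  90
  Δ^3: 0  0
  Δ^4: 0
The second differences are constant (90) and nonzero, while all higher differences vanish, so the minimal degree is 2.

2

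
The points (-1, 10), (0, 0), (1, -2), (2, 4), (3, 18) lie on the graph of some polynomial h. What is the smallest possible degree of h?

2

Forward differences of the values at n = -1, 0, 1, 2, 3:
  h  : 10  0  -2  4  18
  Δ  : -10  -2  6  14
  Δ^2: 8  8  8
  Δ^3: 0  0
  Δ^4: 0
The second differences are constant (8) and nonzero, while all higher differences vanish, so the minimal degree is 2.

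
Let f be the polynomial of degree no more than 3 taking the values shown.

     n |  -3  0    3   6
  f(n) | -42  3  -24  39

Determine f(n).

Using the Lagrange interpolation formula with nodes -3, 0, 3, 6:
  L_0(n) = n(n - 3)(n - 6) / -162
  L_1(n) = (n + 3)(n - 3)(n - 6) / 54
  L_2(n) = (n + 3)n(n - 6) / -54
  L_3(n) = (n + 3)n(n - 3) / 162
Then f(n) = -42·L_0(n) + 3·L_1(n) - 24·L_2(n) + 39·L_3(n).
Expanding and collecting terms gives f(n) = n^3 - 4n^2 - 6n + 3.
Check: f(3) = -24. ✓

f(n) = n^3 - 4n^2 - 6n + 3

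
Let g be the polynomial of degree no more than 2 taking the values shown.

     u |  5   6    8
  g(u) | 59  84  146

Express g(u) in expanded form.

Using the Lagrange interpolation formula with nodes 5, 6, 8:
  L_0(u) = (u - 6)(u - 8) / 3
  L_1(u) = (u - 5)(u - 8) / -2
  L_2(u) = (u - 5)(u - 6) / 6
Then g(u) = 59·L_0(u) + 84·L_1(u) + 146·L_2(u).
Expanding and collecting terms gives g(u) = 2u² + 3u - 6.
Check: g(8) = 146. ✓

g(u) = 2u^2 + 3u - 6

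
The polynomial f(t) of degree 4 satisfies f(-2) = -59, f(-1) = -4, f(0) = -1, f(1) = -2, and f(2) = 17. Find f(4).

91

Using the Lagrange interpolation formula with nodes -2, -1, 0, 1, 2:
  L_0(t) = (t + 1)t(t - 1)(t - 2) / 24
  L_1(t) = (t + 2)t(t - 1)(t - 2) / -6
  L_2(t) = (t + 2)(t + 1)(t - 1)(t - 2) / 4
  L_3(t) = (t + 2)(t + 1)t(t - 2) / -6
  L_4(t) = (t + 2)(t + 1)t(t - 1) / 24
Then f(t) = -59·L_0(t) - 4·L_1(t) - 1·L_2(t) - 2·L_3(t) + 17·L_4(t).
Expanding and collecting terms gives f(t) = -t⁴ + 6t³ - t² - 5t - 1.
Evaluating at t = 4: f(4) = 91.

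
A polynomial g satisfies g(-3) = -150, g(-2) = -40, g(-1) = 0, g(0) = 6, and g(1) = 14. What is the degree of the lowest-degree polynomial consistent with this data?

3

Forward differences of the values at u = -3, -2, -1, 0, 1:
  g  : -150  -40  0  6  14
  Δ  : 110  40  6  8
  Δ^2: -70  -34  2
  Δ^3: 36  36
  Δ^4: 0
The third differences are constant (36) and nonzero, while all higher differences vanish, so the minimal degree is 3.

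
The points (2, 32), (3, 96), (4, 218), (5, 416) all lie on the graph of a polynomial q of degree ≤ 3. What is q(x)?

q(x) = 3x^3 + 2x^2 - 3x + 6

Using the Lagrange interpolation formula with nodes 2, 3, 4, 5:
  L_0(x) = (x - 3)(x - 4)(x - 5) / -6
  L_1(x) = (x - 2)(x - 4)(x - 5) / 2
  L_2(x) = (x - 2)(x - 3)(x - 5) / -2
  L_3(x) = (x - 2)(x - 3)(x - 4) / 6
Then q(x) = 32·L_0(x) + 96·L_1(x) + 218·L_2(x) + 416·L_3(x).
Expanding and collecting terms gives q(x) = 3x^3 + 2x^2 - 3x + 6.
Check: q(4) = 218. ✓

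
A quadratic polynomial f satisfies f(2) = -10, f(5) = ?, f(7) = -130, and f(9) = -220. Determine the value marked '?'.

-64

The 3 known points determine the degree-2 polynomial uniquely.
Write f(x) = ax^2 + bx + c. Substituting each data point gives a linear system:
  4a + 2b + c = -10
  49a + 7b + c = -130
  81a + 9b + c = -220
Solving the system yields a = -3, b = 3, c = -4.
So f(x) = -3x² + 3x - 4.
Then f(5) = -64.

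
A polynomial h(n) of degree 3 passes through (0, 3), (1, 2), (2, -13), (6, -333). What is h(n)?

h(n) = -n^3 - 4n^2 + 4n + 3

Using the Lagrange interpolation formula with nodes 0, 1, 2, 6:
  L_0(n) = (n - 1)(n - 2)(n - 6) / -12
  L_1(n) = n(n - 2)(n - 6) / 5
  L_2(n) = n(n - 1)(n - 6) / -8
  L_3(n) = n(n - 1)(n - 2) / 120
Then h(n) = 3·L_0(n) + 2·L_1(n) - 13·L_2(n) - 333·L_3(n).
Expanding and collecting terms gives h(n) = -n³ - 4n² + 4n + 3.
Check: h(0) = 3. ✓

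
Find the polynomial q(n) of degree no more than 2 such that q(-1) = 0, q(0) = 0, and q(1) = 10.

q(n) = 5n^2 + 5n

Write q(n) = an^2 + bn + c. Substituting each data point gives a linear system:
  a - b + c = 0
  c = 0
  a + b + c = 10
Solving the system yields a = 5, b = 5, c = 0.
So q(n) = 5n^2 + 5n.
Check: q(-1) = 0. ✓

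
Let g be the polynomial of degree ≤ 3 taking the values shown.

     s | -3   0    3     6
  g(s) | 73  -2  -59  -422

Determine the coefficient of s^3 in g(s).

Write g(s) = as^3 + bs^2 + cs + d. Substituting each data point gives a linear system:
  -27a + 9b - 3c + d = 73
  d = -2
  27a + 9b + 3c + d = -59
  216a + 36b + 6c + d = -422
Solving the system yields a = -2, b = 1, c = -4, d = -2.
So g(s) = -2s³ + s² - 4s - 2.
The leading coefficient is -2.

-2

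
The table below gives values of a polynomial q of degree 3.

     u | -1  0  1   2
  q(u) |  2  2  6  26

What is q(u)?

q(u) = 2u^3 + 2u^2 + 2

Write q(u) = au^3 + bu^2 + cu + d. Substituting each data point gives a linear system:
  -a + b - c + d = 2
  d = 2
  a + b + c + d = 6
  8a + 4b + 2c + d = 26
Solving the system yields a = 2, b = 2, c = 0, d = 2.
So q(u) = 2u^3 + 2u^2 + 2.
Check: q(0) = 2. ✓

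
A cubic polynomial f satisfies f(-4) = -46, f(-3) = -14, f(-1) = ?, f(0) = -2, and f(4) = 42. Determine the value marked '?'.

The 4 known points determine the degree-3 polynomial uniquely.
Write f(n) = an^3 + bn^2 + cn + d. Substituting each data point gives a linear system:
  -64a + 16b - 4c + d = -46
  -27a + 9b - 3c + d = -14
  d = -2
  64a + 16b + 4c + d = 42
Solving the system yields a = 1, b = 0, c = -5, d = -2.
So f(n) = n^3 - 5n - 2.
Then f(-1) = 2.

2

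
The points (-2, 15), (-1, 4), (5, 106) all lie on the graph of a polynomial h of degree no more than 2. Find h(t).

Write h(t) = at^2 + bt + c. Substituting each data point gives a linear system:
  4a - 2b + c = 15
  a - b + c = 4
  25a + 5b + c = 106
Solving the system yields a = 4, b = 1, c = 1.
So h(t) = 4t^2 + t + 1.
Check: h(-1) = 4. ✓

h(t) = 4t^2 + t + 1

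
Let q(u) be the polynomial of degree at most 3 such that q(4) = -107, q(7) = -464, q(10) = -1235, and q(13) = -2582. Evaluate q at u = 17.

-5554

Forward differences of the values at u = 4, 7, 10, 13:
  q  : -107  -464  -1235  -2582
  Δ  : -357  -771  -1347
  Δ^2: -414  -576
  Δ^3: -162
The third differences are constant, confirming degree 3.
Interpolating (Newton forward form) and evaluating at u = 17 gives q(17) = -5554.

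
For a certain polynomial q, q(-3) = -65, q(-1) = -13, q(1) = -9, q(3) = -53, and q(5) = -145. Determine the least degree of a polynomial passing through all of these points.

Forward differences of the values at u = -3, -1, 1, 3, 5:
  q  : -65  -13  -9  -53  -145
  Δ  : 52  4  -44  -92
  Δ^2: -48  -48  -48
  Δ^3: 0  0
  Δ^4: 0
The second differences are constant (-48) and nonzero, while all higher differences vanish, so the minimal degree is 2.

2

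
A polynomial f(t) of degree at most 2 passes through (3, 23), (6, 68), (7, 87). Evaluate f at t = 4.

36

Write f(t) = at^2 + bt + c. Substituting each data point gives a linear system:
  9a + 3b + c = 23
  36a + 6b + c = 68
  49a + 7b + c = 87
Solving the system yields a = 1, b = 6, c = -4.
So f(t) = t^2 + 6t - 4.
Then f(4) = 36.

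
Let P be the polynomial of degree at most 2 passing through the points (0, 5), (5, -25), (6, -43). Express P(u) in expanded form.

Write P(u) = au^2 + bu + c. Substituting each data point gives a linear system:
  c = 5
  25a + 5b + c = -25
  36a + 6b + c = -43
Solving the system yields a = -2, b = 4, c = 5.
So P(u) = -2u^2 + 4u + 5.
Check: P(5) = -25. ✓

P(u) = -2u^2 + 4u + 5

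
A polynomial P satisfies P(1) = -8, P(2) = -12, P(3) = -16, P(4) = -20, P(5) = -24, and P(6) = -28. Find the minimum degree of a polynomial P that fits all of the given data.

1

Forward differences of the values at t = 1, 2, 3, 4, 5, 6:
  P  : -8  -12  -16  -20  -24  -28
  Δ  : -4  -4  -4  -4  -4
  Δ^2: 0  0  0  0
  Δ^3: 0  0  0
  Δ^4: 0  0
  Δ^5: 0
The first differences are constant (-4) and nonzero, while all higher differences vanish, so the minimal degree is 1.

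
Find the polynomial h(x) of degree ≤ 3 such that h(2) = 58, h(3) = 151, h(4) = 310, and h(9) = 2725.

h(x) = 3x^3 + 6x^2 + 6x - 2

Using the Lagrange interpolation formula with nodes 2, 3, 4, 9:
  L_0(x) = (x - 3)(x - 4)(x - 9) / -14
  L_1(x) = (x - 2)(x - 4)(x - 9) / 6
  L_2(x) = (x - 2)(x - 3)(x - 9) / -10
  L_3(x) = (x - 2)(x - 3)(x - 4) / 210
Then h(x) = 58·L_0(x) + 151·L_1(x) + 310·L_2(x) + 2725·L_3(x).
Expanding and collecting terms gives h(x) = 3x^3 + 6x^2 + 6x - 2.
Check: h(2) = 58. ✓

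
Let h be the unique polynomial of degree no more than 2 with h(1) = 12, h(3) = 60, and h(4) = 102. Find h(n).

Using the Lagrange interpolation formula with nodes 1, 3, 4:
  L_0(n) = (n - 3)(n - 4) / 6
  L_1(n) = (n - 1)(n - 4) / -2
  L_2(n) = (n - 1)(n - 3) / 3
Then h(n) = 12·L_0(n) + 60·L_1(n) + 102·L_2(n).
Expanding and collecting terms gives h(n) = 6n² + 6.
Check: h(4) = 102. ✓

h(n) = 6n^2 + 6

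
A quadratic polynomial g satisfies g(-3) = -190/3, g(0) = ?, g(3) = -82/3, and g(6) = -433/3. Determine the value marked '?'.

-1/3

On equispaced nodes a degree-2 polynomial has vanishing third forward difference, so
  - g(-3) + 3·g(0) - 3·g(3) + g(6) = 0.
Substituting the known values and solving for g(0):
  3·g(0) = -1
  g(0) = -1/3.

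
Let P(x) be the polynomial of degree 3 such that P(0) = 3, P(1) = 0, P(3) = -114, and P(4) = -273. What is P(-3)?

84

Using the Lagrange interpolation formula with nodes 0, 1, 3, 4:
  L_0(x) = (x - 1)(x - 3)(x - 4) / -12
  L_1(x) = x(x - 3)(x - 4) / 6
  L_2(x) = x(x - 1)(x - 4) / -6
  L_3(x) = x(x - 1)(x - 3) / 12
Then P(x) = 3·L_0(x) + 0·L_1(x) - 114·L_2(x) - 273·L_3(x).
Expanding and collecting terms gives P(x) = -4x^3 - 2x^2 + 3x + 3.
Evaluating at x = -3: P(-3) = 84.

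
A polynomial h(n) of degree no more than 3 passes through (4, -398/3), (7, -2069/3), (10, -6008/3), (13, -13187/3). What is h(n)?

Using the Lagrange interpolation formula with nodes 4, 7, 10, 13:
  L_0(n) = (n - 7)(n - 10)(n - 13) / -162
  L_1(n) = (n - 4)(n - 10)(n - 13) / 54
  L_2(n) = (n - 4)(n - 7)(n - 13) / -54
  L_3(n) = (n - 4)(n - 7)(n - 10) / 162
Then h(n) = -398/3·L_0(n) - 2069/3·L_1(n) - 6008/3·L_2(n) - 13187/3·L_3(n).
Expanding and collecting terms gives h(n) = -2n³ + (1/3)n - 6.
Check: h(13) = -13187/3. ✓

h(n) = -2n^3 + (1/3)n - 6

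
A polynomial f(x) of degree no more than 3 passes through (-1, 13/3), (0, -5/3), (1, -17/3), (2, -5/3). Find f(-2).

Write f(x) = ax^3 + bx^2 + cx + d. Substituting each data point gives a linear system:
  -a + b - c + d = 13/3
  d = -5/3
  a + b + c + d = -17/3
  8a + 4b + 2c + d = -5/3
Solving the system yields a = 1, b = 1, c = -6, d = -5/3.
So f(x) = x^3 + x^2 - 6x - 5/3.
Then f(-2) = 19/3.

19/3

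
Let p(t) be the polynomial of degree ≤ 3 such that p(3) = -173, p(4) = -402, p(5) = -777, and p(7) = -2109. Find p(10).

-6102

Using the Lagrange interpolation formula with nodes 3, 4, 5, 7:
  L_0(t) = (t - 4)(t - 5)(t - 7) / -8
  L_1(t) = (t - 3)(t - 5)(t - 7) / 3
  L_2(t) = (t - 3)(t - 4)(t - 7) / -4
  L_3(t) = (t - 3)(t - 4)(t - 5) / 24
Then p(t) = -173·L_0(t) - 402·L_1(t) - 777·L_2(t) - 2109·L_3(t).
Expanding and collecting terms gives p(t) = -6t^3 - t^2 - 2.
Evaluating at t = 10: p(10) = -6102.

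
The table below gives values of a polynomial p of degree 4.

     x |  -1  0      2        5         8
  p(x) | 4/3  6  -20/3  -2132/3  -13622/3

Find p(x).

Write p(x) = ax^4 + bx^3 + cx^2 + dx + e. Substituting each data point gives a linear system:
  a - b + c - d + e = 4/3
  e = 6
  16a + 8b + 4c + 2d + e = -20/3
  625a + 125b + 25c + 5d + e = -2132/3
  4096a + 512b + 64c + 8d + e = -13622/3
Solving the system yields a = -1, b = -1, c = 1/3, d = 5, e = 6.
So p(x) = -x^4 - x^3 + (1/3)x^2 + 5x + 6.
Check: p(5) = -2132/3. ✓

p(x) = -x^4 - x^3 + (1/3)x^2 + 5x + 6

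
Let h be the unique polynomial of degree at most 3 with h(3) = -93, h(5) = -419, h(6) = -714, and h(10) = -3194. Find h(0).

Using the Lagrange interpolation formula with nodes 3, 5, 6, 10:
  L_0(u) = (u - 5)(u - 6)(u - 10) / -42
  L_1(u) = (u - 3)(u - 6)(u - 10) / 10
  L_2(u) = (u - 3)(u - 5)(u - 10) / -12
  L_3(u) = (u - 3)(u - 5)(u - 6) / 140
Then h(u) = -93·L_0(u) - 419·L_1(u) - 714·L_2(u) - 3194·L_3(u).
Expanding and collecting terms gives h(u) = -3u^3 - 2u^2 + 6.
Evaluating at u = 0: h(0) = 6.

6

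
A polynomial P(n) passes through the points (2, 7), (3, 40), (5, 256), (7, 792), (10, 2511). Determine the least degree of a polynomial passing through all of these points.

3

Divided differences on the nodes 2, 3, 5, 7, 10:
  order 0: 7  40  256  792  2511
  order 1: 33  108  268  573
  order 2: 25  40  61
  order 3: 3  3
  order 4: 0
The order-3 divided differences are all 3 (nonzero) and every higher order vanishes, so the data lies on a polynomial of degree exactly 3.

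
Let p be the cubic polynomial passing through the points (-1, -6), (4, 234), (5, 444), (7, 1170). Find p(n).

Using the Lagrange interpolation formula with nodes -1, 4, 5, 7:
  L_0(n) = (n - 4)(n - 5)(n - 7) / -240
  L_1(n) = (n + 1)(n - 5)(n - 7) / 15
  L_2(n) = (n + 1)(n - 4)(n - 7) / -12
  L_3(n) = (n + 1)(n - 4)(n - 5) / 48
Then p(n) = -6·L_0(n) + 234·L_1(n) + 444·L_2(n) + 1170·L_3(n).
Expanding and collecting terms gives p(n) = 3n^3 + 3n^2 - 6.
Check: p(4) = 234. ✓

p(n) = 3n^3 + 3n^2 - 6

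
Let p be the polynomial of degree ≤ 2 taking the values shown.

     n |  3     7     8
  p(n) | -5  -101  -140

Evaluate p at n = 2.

Using the Lagrange interpolation formula with nodes 3, 7, 8:
  L_0(n) = (n - 7)(n - 8) / 20
  L_1(n) = (n - 3)(n - 8) / -4
  L_2(n) = (n - 3)(n - 7) / 5
Then p(n) = -5·L_0(n) - 101·L_1(n) - 140·L_2(n).
Expanding and collecting terms gives p(n) = -3n^2 + 6n + 4.
Evaluating at n = 2: p(2) = 4.

4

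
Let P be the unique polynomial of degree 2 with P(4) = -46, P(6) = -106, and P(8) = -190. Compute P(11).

-361

Using the Lagrange interpolation formula with nodes 4, 6, 8:
  L_0(x) = (x - 6)(x - 8) / 8
  L_1(x) = (x - 4)(x - 8) / -4
  L_2(x) = (x - 4)(x - 6) / 8
Then P(x) = -46·L_0(x) - 106·L_1(x) - 190·L_2(x).
Expanding and collecting terms gives P(x) = -3x² + 2.
Evaluating at x = 11: P(11) = -361.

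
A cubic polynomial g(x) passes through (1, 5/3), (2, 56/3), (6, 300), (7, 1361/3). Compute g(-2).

Using the Lagrange interpolation formula with nodes 1, 2, 6, 7:
  L_0(x) = (x - 2)(x - 6)(x - 7) / -30
  L_1(x) = (x - 1)(x - 6)(x - 7) / 20
  L_2(x) = (x - 1)(x - 2)(x - 7) / -20
  L_3(x) = (x - 1)(x - 2)(x - 6) / 30
Then g(x) = 5/3·L_0(x) + 56/3·L_1(x) + 300·L_2(x) + 1361/3·L_3(x).
Expanding and collecting terms gives g(x) = x^3 + (5/3)x^2 + 5x - 6.
Evaluating at x = -2: g(-2) = -52/3.

-52/3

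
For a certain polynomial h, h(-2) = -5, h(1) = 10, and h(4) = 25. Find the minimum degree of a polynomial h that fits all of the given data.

Forward differences of the values at s = -2, 1, 4:
  h  : -5  10  25
  Δ  : 15  15
  Δ^2: 0
The first differences are constant (15) and nonzero, while all higher differences vanish, so the minimal degree is 1.

1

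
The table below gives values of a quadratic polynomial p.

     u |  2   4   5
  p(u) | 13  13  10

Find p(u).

Using the Lagrange interpolation formula with nodes 2, 4, 5:
  L_0(u) = (u - 4)(u - 5) / 6
  L_1(u) = (u - 2)(u - 5) / -2
  L_2(u) = (u - 2)(u - 4) / 3
Then p(u) = 13·L_0(u) + 13·L_1(u) + 10·L_2(u).
Expanding and collecting terms gives p(u) = -u^2 + 6u + 5.
Check: p(4) = 13. ✓

p(u) = -u^2 + 6u + 5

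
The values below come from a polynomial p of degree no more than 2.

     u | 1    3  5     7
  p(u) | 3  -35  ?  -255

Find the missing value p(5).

On equispaced nodes a degree-2 polynomial has vanishing third forward difference, so
  - p(1) + 3·p(3) - 3·p(5) + p(7) = 0.
Substituting the known values and solving for p(5):
  -3·p(5) = 363
  p(5) = -121.

-121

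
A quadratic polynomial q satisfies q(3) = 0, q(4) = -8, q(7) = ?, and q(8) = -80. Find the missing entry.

-56

The 3 known points determine the degree-2 polynomial uniquely.
Write q(u) = au^2 + bu + c. Substituting each data point gives a linear system:
  9a + 3b + c = 0
  16a + 4b + c = -8
  64a + 8b + c = -80
Solving the system yields a = -2, b = 6, c = 0.
So q(u) = -2u^2 + 6u.
Then q(7) = -56.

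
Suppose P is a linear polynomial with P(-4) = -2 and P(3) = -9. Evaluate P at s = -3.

-3

Using the Lagrange interpolation formula with nodes -4, 3:
  L_0(s) = (s - 3) / -7
  L_1(s) = (s + 4) / 7
Then P(s) = -2·L_0(s) - 9·L_1(s).
Expanding and collecting terms gives P(s) = -s - 6.
Evaluating at s = -3: P(-3) = -3.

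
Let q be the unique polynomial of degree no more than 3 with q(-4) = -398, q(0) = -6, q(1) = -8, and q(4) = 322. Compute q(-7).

-2120

Using the Lagrange interpolation formula with nodes -4, 0, 1, 4:
  L_0(x) = x(x - 1)(x - 4) / -160
  L_1(x) = (x + 4)(x - 1)(x - 4) / 16
  L_2(x) = (x + 4)x(x - 4) / -15
  L_3(x) = (x + 4)x(x - 1) / 96
Then q(x) = -398·L_0(x) - 6·L_1(x) - 8·L_2(x) + 322·L_3(x).
Expanding and collecting terms gives q(x) = 6x³ - 2x² - 6x - 6.
Evaluating at x = -7: q(-7) = -2120.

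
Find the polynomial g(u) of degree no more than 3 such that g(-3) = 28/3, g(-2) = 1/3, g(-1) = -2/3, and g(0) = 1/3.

g(u) = -u^3 - 2u^2 + 1/3

Using the Lagrange interpolation formula with nodes -3, -2, -1, 0:
  L_0(u) = (u + 2)(u + 1)u / -6
  L_1(u) = (u + 3)(u + 1)u / 2
  L_2(u) = (u + 3)(u + 2)u / -2
  L_3(u) = (u + 3)(u + 2)(u + 1) / 6
Then g(u) = 28/3·L_0(u) + 1/3·L_1(u) - 2/3·L_2(u) + 1/3·L_3(u).
Expanding and collecting terms gives g(u) = -u^3 - 2u^2 + 1/3.
Check: g(0) = 1/3. ✓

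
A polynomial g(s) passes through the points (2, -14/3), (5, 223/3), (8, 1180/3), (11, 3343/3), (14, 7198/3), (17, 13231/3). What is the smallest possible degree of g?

3

Forward differences of the values at s = 2, 5, 8, 11, 14, 17:
  g  : -14/3  223/3  1180/3  3343/3  7198/3  13231/3
  Δ  : 79  319  721  1285  2011
  Δ^2: 240  402  564  726
  Δ^3: 162  162  162
  Δ^4: 0  0
  Δ^5: 0
The third differences are constant (162) and nonzero, while all higher differences vanish, so the minimal degree is 3.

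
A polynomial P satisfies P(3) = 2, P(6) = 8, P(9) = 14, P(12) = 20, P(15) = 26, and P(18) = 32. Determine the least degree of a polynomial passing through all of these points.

1

Forward differences of the values at n = 3, 6, 9, 12, 15, 18:
  P  : 2  8  14  20  26  32
  Δ  : 6  6  6  6  6
  Δ^2: 0  0  0  0
  Δ^3: 0  0  0
  Δ^4: 0  0
  Δ^5: 0
The first differences are constant (6) and nonzero, while all higher differences vanish, so the minimal degree is 1.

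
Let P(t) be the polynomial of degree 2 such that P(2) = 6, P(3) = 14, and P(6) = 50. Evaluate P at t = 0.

Write P(t) = at^2 + bt + c. Substituting each data point gives a linear system:
  4a + 2b + c = 6
  9a + 3b + c = 14
  36a + 6b + c = 50
Solving the system yields a = 1, b = 3, c = -4.
So P(t) = t^2 + 3t - 4.
Then P(0) = -4.

-4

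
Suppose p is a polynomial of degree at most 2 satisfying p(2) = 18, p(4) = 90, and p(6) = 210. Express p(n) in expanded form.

p(n) = 6n^2 - 6

Using the Lagrange interpolation formula with nodes 2, 4, 6:
  L_0(n) = (n - 4)(n - 6) / 8
  L_1(n) = (n - 2)(n - 6) / -4
  L_2(n) = (n - 2)(n - 4) / 8
Then p(n) = 18·L_0(n) + 90·L_1(n) + 210·L_2(n).
Expanding and collecting terms gives p(n) = 6n^2 - 6.
Check: p(4) = 90. ✓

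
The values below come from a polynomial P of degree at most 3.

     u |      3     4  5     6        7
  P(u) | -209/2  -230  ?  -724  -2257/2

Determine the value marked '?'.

-861/2

On equispaced nodes a degree-3 polynomial has vanishing fourth forward difference, so
  P(3) - 4·P(4) + 6·P(5) - 4·P(6) + P(7) = 0.
Substituting the known values and solving for P(5):
  6·P(5) = -2583
  P(5) = -861/2.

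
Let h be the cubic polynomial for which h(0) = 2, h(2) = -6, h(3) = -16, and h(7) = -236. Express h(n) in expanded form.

h(n) = -n^3 + 3n^2 - 6n + 2

Using the Lagrange interpolation formula with nodes 0, 2, 3, 7:
  L_0(n) = (n - 2)(n - 3)(n - 7) / -42
  L_1(n) = n(n - 3)(n - 7) / 10
  L_2(n) = n(n - 2)(n - 7) / -12
  L_3(n) = n(n - 2)(n - 3) / 140
Then h(n) = 2·L_0(n) - 6·L_1(n) - 16·L_2(n) - 236·L_3(n).
Expanding and collecting terms gives h(n) = -n³ + 3n² - 6n + 2.
Check: h(0) = 2. ✓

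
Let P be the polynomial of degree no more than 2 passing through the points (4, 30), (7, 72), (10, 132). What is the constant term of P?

Write P(x) = ax^2 + bx + c. Substituting each data point gives a linear system:
  16a + 4b + c = 30
  49a + 7b + c = 72
  100a + 10b + c = 132
Solving the system yields a = 1, b = 3, c = 2.
So P(x) = x^2 + 3x + 2.
The constant term is 2.

2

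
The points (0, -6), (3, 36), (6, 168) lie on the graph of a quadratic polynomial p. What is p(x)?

Write p(x) = ax^2 + bx + c. Substituting each data point gives a linear system:
  c = -6
  9a + 3b + c = 36
  36a + 6b + c = 168
Solving the system yields a = 5, b = -1, c = -6.
So p(x) = 5x^2 - x - 6.
Check: p(0) = -6. ✓

p(x) = 5x^2 - x - 6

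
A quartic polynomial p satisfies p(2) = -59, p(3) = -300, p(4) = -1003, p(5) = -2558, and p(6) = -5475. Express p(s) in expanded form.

p(s) = -5s^4 + 5s^3 - s^2 - 6s - 3

Using the Lagrange interpolation formula with nodes 2, 3, 4, 5, 6:
  L_0(s) = (s - 3)(s - 4)(s - 5)(s - 6) / 24
  L_1(s) = (s - 2)(s - 4)(s - 5)(s - 6) / -6
  L_2(s) = (s - 2)(s - 3)(s - 5)(s - 6) / 4
  L_3(s) = (s - 2)(s - 3)(s - 4)(s - 6) / -6
  L_4(s) = (s - 2)(s - 3)(s - 4)(s - 5) / 24
Then p(s) = -59·L_0(s) - 300·L_1(s) - 1003·L_2(s) - 2558·L_3(s) - 5475·L_4(s).
Expanding and collecting terms gives p(s) = -5s^4 + 5s^3 - s^2 - 6s - 3.
Check: p(3) = -300. ✓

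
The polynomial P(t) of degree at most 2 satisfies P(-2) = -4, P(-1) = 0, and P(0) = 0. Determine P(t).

Using the Lagrange interpolation formula with nodes -2, -1, 0:
  L_0(t) = (t + 1)t / 2
  L_1(t) = (t + 2)t / -1
  L_2(t) = (t + 2)(t + 1) / 2
Then P(t) = -4·L_0(t) + 0·L_1(t) + 0·L_2(t).
Expanding and collecting terms gives P(t) = -2t^2 - 2t.
Check: P(0) = 0. ✓

P(t) = -2t^2 - 2t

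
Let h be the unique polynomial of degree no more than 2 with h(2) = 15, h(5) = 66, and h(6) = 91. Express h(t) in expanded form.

h(t) = 2t^2 + 3t + 1

Using the Lagrange interpolation formula with nodes 2, 5, 6:
  L_0(t) = (t - 5)(t - 6) / 12
  L_1(t) = (t - 2)(t - 6) / -3
  L_2(t) = (t - 2)(t - 5) / 4
Then h(t) = 15·L_0(t) + 66·L_1(t) + 91·L_2(t).
Expanding and collecting terms gives h(t) = 2t^2 + 3t + 1.
Check: h(5) = 66. ✓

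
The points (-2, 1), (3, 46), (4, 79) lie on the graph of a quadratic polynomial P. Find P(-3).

16

Write P(t) = at^2 + bt + c. Substituting each data point gives a linear system:
  4a - 2b + c = 1
  9a + 3b + c = 46
  16a + 4b + c = 79
Solving the system yields a = 4, b = 5, c = -5.
So P(t) = 4t^2 + 5t - 5.
Then P(-3) = 16.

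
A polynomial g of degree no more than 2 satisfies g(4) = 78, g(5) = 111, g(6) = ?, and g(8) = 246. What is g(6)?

150

The 3 known points determine the degree-2 polynomial uniquely.
Write g(n) = an^2 + bn + c. Substituting each data point gives a linear system:
  16a + 4b + c = 78
  25a + 5b + c = 111
  64a + 8b + c = 246
Solving the system yields a = 3, b = 6, c = 6.
So g(n) = 3n^2 + 6n + 6.
Then g(6) = 150.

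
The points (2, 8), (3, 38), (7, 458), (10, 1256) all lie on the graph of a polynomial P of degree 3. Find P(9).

Using the Lagrange interpolation formula with nodes 2, 3, 7, 10:
  L_0(n) = (n - 3)(n - 7)(n - 10) / -40
  L_1(n) = (n - 2)(n - 7)(n - 10) / 28
  L_2(n) = (n - 2)(n - 3)(n - 10) / -60
  L_3(n) = (n - 2)(n - 3)(n - 7) / 168
Then P(n) = 8·L_0(n) + 38·L_1(n) + 458·L_2(n) + 1256·L_3(n).
Expanding and collecting terms gives P(n) = n^3 + 3n^2 - 4n - 4.
Evaluating at n = 9: P(9) = 932.

932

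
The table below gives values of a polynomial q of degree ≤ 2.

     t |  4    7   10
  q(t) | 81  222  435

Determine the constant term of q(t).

5

Write q(t) = at^2 + bt + c. Substituting each data point gives a linear system:
  16a + 4b + c = 81
  49a + 7b + c = 222
  100a + 10b + c = 435
Solving the system yields a = 4, b = 3, c = 5.
So q(t) = 4t^2 + 3t + 5.
The constant term is 5.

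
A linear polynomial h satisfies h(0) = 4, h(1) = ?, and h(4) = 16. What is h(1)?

7

The 2 known points determine the degree-1 polynomial uniquely.
Write h(x) = ax + b. Substituting each data point gives a linear system:
  b = 4
  4a + b = 16
Solving the system yields a = 3, b = 4.
So h(x) = 3x + 4.
Then h(1) = 7.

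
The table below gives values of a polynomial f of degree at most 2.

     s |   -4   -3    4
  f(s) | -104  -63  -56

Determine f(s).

f(s) = -5s^2 + 6s

Write f(s) = as^2 + bs + c. Substituting each data point gives a linear system:
  16a - 4b + c = -104
  9a - 3b + c = -63
  16a + 4b + c = -56
Solving the system yields a = -5, b = 6, c = 0.
So f(s) = -5s² + 6s.
Check: f(-3) = -63. ✓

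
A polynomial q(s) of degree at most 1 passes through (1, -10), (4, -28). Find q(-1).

Write q(s) = as + b. Substituting each data point gives a linear system:
  a + b = -10
  4a + b = -28
Solving the system yields a = -6, b = -4.
So q(s) = -6s - 4.
Then q(-1) = 2.

2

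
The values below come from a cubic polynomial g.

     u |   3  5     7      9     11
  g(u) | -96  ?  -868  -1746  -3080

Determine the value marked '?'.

-350

On equispaced nodes a degree-3 polynomial has vanishing fourth forward difference, so
  g(3) - 4·g(5) + 6·g(7) - 4·g(9) + g(11) = 0.
Substituting the known values and solving for g(5):
  -4·g(5) = 1400
  g(5) = -350.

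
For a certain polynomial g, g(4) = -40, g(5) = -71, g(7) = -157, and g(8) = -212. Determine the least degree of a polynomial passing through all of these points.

2

Divided differences on the nodes 4, 5, 7, 8:
  order 0: -40  -71  -157  -212
  order 1: -31  -43  -55
  order 2: -4  -4
  order 3: 0
The order-2 divided differences are all -4 (nonzero) and every higher order vanishes, so the data lies on a polynomial of degree exactly 2.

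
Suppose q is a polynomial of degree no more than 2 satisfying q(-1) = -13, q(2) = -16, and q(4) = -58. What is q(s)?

Write q(s) = as^2 + bs + c. Substituting each data point gives a linear system:
  a - b + c = -13
  4a + 2b + c = -16
  16a + 4b + c = -58
Solving the system yields a = -4, b = 3, c = -6.
So q(s) = -4s^2 + 3s - 6.
Check: q(2) = -16. ✓

q(s) = -4s^2 + 3s - 6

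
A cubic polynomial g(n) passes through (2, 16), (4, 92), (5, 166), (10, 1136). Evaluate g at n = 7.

416

Using the Lagrange interpolation formula with nodes 2, 4, 5, 10:
  L_0(n) = (n - 4)(n - 5)(n - 10) / -48
  L_1(n) = (n - 2)(n - 5)(n - 10) / 12
  L_2(n) = (n - 2)(n - 4)(n - 10) / -15
  L_3(n) = (n - 2)(n - 4)(n - 5) / 240
Then g(n) = 16·L_0(n) + 92·L_1(n) + 166·L_2(n) + 1136·L_3(n).
Expanding and collecting terms gives g(n) = n^3 + n^2 + 4n - 4.
Evaluating at n = 7: g(7) = 416.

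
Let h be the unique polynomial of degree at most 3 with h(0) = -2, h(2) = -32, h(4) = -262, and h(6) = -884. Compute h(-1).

Forward differences of the values at u = 0, 2, 4, 6:
  h  : -2  -32  -262  -884
  Δ  : -30  -230  -622
  Δ^2: -200  -392
  Δ^3: -192
The third differences are constant, confirming degree 3.
Interpolating (Newton forward form) and evaluating at u = -1 gives h(-1) = -2.

-2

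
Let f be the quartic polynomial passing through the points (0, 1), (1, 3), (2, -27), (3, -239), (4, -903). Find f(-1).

Write f(s) = as^4 + bs^3 + cs^2 + ds + e. Substituting each data point gives a linear system:
  e = 1
  a + b + c + d + e = 3
  16a + 8b + 4c + 2d + e = -27
  81a + 27b + 9c + 3d + e = -239
  256a + 64b + 16c + 4d + e = -903
Solving the system yields a = -5, b = 5, c = 4, d = -2, e = 1.
So f(s) = -5s^4 + 5s^3 + 4s^2 - 2s + 1.
Then f(-1) = -3.

-3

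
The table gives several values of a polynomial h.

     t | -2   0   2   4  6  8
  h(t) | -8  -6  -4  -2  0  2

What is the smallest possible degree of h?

1

Forward differences of the values at t = -2, 0, 2, 4, 6, 8:
  h  : -8  -6  -4  -2  0  2
  Δ  : 2  2  2  2  2
  Δ^2: 0  0  0  0
  Δ^3: 0  0  0
  Δ^4: 0  0
  Δ^5: 0
The first differences are constant (2) and nonzero, while all higher differences vanish, so the minimal degree is 1.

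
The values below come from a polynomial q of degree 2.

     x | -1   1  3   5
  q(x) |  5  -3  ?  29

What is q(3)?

On equispaced nodes a degree-2 polynomial has vanishing third forward difference, so
  - q(-1) + 3·q(1) - 3·q(3) + q(5) = 0.
Substituting the known values and solving for q(3):
  -3·q(3) = -15
  q(3) = 5.

5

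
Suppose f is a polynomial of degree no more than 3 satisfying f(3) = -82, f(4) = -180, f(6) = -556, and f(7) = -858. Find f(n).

f(n) = -2n^3 - 4n^2 + 4n - 4

Write f(n) = an^3 + bn^2 + cn + d. Substituting each data point gives a linear system:
  27a + 9b + 3c + d = -82
  64a + 16b + 4c + d = -180
  216a + 36b + 6c + d = -556
  343a + 49b + 7c + d = -858
Solving the system yields a = -2, b = -4, c = 4, d = -4.
So f(n) = -2n^3 - 4n^2 + 4n - 4.
Check: f(3) = -82. ✓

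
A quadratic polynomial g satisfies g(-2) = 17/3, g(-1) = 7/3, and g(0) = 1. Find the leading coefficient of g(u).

Write g(u) = au^2 + bu + c. Substituting each data point gives a linear system:
  4a - 2b + c = 17/3
  a - b + c = 7/3
  c = 1
Solving the system yields a = 1, b = -1/3, c = 1.
So g(u) = u^2 - (1/3)u + 1.
The leading coefficient is 1.

1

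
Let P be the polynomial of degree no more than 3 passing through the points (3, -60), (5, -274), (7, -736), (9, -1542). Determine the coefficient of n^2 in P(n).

-1

Write P(n) = an^3 + bn^2 + cn + d. Substituting each data point gives a linear system:
  27a + 9b + 3c + d = -60
  125a + 25b + 5c + d = -274
  343a + 49b + 7c + d = -736
  729a + 81b + 9c + d = -1542
Solving the system yields a = -2, b = -1, c = -1, d = 6.
So P(n) = -2n³ - n² - n + 6.
The coefficient of n^2 is -1.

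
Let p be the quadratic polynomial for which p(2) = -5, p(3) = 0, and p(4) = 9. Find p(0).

Forward differences of the values at t = 2, 3, 4:
  p  : -5  0  9
  Δ  : 5  9
  Δ^2: 4
The second differences are constant, confirming degree 2.
Interpolating (Newton forward form) and evaluating at t = 0 gives p(0) = -3.

-3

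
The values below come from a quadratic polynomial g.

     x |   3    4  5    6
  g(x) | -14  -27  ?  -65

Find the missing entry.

-44

The 3 known points determine the degree-2 polynomial uniquely.
Write g(x) = ax^2 + bx + c. Substituting each data point gives a linear system:
  9a + 3b + c = -14
  16a + 4b + c = -27
  36a + 6b + c = -65
Solving the system yields a = -2, b = 1, c = 1.
So g(x) = -2x^2 + x + 1.
Then g(5) = -44.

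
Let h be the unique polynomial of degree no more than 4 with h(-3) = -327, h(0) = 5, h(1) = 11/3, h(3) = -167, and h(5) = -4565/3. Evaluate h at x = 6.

Using the Lagrange interpolation formula with nodes -3, 0, 1, 3, 5:
  L_0(x) = x(x - 1)(x - 3)(x - 5) / 576
  L_1(x) = (x + 3)(x - 1)(x - 3)(x - 5) / -45
  L_2(x) = (x + 3)x(x - 3)(x - 5) / 32
  L_3(x) = (x + 3)x(x - 1)(x - 5) / -72
  L_4(x) = (x + 3)x(x - 1)(x - 3) / 320
Then h(x) = -327·L_0(x) + 5·L_1(x) + 11/3·L_2(x) - 167·L_3(x) - 4565/3·L_4(x).
Expanding and collecting terms gives h(x) = -3x^4 + 3x^3 - x^2 - (1/3)x + 5.
Evaluating at x = 6: h(6) = -3273.

-3273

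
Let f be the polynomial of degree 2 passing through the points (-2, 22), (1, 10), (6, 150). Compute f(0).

6

Write f(s) = as^2 + bs + c. Substituting each data point gives a linear system:
  4a - 2b + c = 22
  a + b + c = 10
  36a + 6b + c = 150
Solving the system yields a = 4, b = 0, c = 6.
So f(s) = 4s^2 + 6.
Then f(0) = 6.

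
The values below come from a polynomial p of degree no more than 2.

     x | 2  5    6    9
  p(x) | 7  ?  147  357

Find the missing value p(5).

97

The 3 known points determine the degree-2 polynomial uniquely.
Write p(x) = ax^2 + bx + c. Substituting each data point gives a linear system:
  4a + 2b + c = 7
  36a + 6b + c = 147
  81a + 9b + c = 357
Solving the system yields a = 5, b = -5, c = -3.
So p(x) = 5x^2 - 5x - 3.
Then p(5) = 97.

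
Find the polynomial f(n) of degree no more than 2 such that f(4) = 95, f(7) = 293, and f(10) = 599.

Write f(n) = an^2 + bn + c. Substituting each data point gives a linear system:
  16a + 4b + c = 95
  49a + 7b + c = 293
  100a + 10b + c = 599
Solving the system yields a = 6, b = 0, c = -1.
So f(n) = 6n² - 1.
Check: f(10) = 599. ✓

f(n) = 6n^2 - 1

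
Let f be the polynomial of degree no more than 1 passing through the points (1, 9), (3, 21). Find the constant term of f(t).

3

Write f(t) = at + b. Substituting each data point gives a linear system:
  a + b = 9
  3a + b = 21
Solving the system yields a = 6, b = 3.
So f(t) = 6t + 3.
The constant term is 3.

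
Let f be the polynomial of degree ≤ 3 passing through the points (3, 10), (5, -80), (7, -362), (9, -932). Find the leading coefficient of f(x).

Write f(x) = ax^3 + bx^2 + cx + d. Substituting each data point gives a linear system:
  27a + 9b + 3c + d = 10
  125a + 25b + 5c + d = -80
  343a + 49b + 7c + d = -362
  729a + 81b + 9c + d = -932
Solving the system yields a = -2, b = 6, c = 5, d = -5.
So f(x) = -2x³ + 6x² + 5x - 5.
The leading coefficient is -2.

-2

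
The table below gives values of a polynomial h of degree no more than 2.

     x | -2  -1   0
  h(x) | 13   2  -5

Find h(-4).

Write h(x) = ax^2 + bx + c. Substituting each data point gives a linear system:
  4a - 2b + c = 13
  a - b + c = 2
  c = -5
Solving the system yields a = 2, b = -5, c = -5.
So h(x) = 2x^2 - 5x - 5.
Then h(-4) = 47.

47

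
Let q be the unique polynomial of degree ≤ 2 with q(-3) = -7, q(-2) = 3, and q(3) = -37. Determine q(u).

q(u) = -3u^2 - 5u + 5

Write q(u) = au^2 + bu + c. Substituting each data point gives a linear system:
  9a - 3b + c = -7
  4a - 2b + c = 3
  9a + 3b + c = -37
Solving the system yields a = -3, b = -5, c = 5.
So q(u) = -3u^2 - 5u + 5.
Check: q(3) = -37. ✓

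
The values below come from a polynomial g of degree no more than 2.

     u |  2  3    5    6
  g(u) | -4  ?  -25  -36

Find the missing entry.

-9

The 3 known points determine the degree-2 polynomial uniquely.
Write g(u) = au^2 + bu + c. Substituting each data point gives a linear system:
  4a + 2b + c = -4
  25a + 5b + c = -25
  36a + 6b + c = -36
Solving the system yields a = -1, b = 0, c = 0.
So g(u) = -u^2.
Then g(3) = -9.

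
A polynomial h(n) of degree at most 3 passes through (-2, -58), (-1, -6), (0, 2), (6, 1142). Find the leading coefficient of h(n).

6

Write h(n) = an^3 + bn^2 + cn + d. Substituting each data point gives a linear system:
  -8a + 4b - 2c + d = -58
  -a + b - c + d = -6
  d = 2
  216a + 36b + 6c + d = 1142
Solving the system yields a = 6, b = -4, c = -2, d = 2.
So h(n) = 6n³ - 4n² - 2n + 2.
The leading coefficient is 6.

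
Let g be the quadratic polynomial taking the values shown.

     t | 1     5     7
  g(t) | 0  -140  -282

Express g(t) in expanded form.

Write g(t) = at^2 + bt + c. Substituting each data point gives a linear system:
  a + b + c = 0
  25a + 5b + c = -140
  49a + 7b + c = -282
Solving the system yields a = -6, b = 1, c = 5.
So g(t) = -6t² + t + 5.
Check: g(1) = 0. ✓

g(t) = -6t^2 + t + 5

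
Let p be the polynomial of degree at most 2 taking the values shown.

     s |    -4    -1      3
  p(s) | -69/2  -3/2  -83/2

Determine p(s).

p(s) = -3s^2 - 4s - 5/2

Write p(s) = as^2 + bs + c. Substituting each data point gives a linear system:
  16a - 4b + c = -69/2
  a - b + c = -3/2
  9a + 3b + c = -83/2
Solving the system yields a = -3, b = -4, c = -5/2.
So p(s) = -3s^2 - 4s - 5/2.
Check: p(-4) = -69/2. ✓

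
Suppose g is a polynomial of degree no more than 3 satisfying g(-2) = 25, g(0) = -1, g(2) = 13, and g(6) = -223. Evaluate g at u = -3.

83

Write g(u) = au^3 + bu^2 + cu + d. Substituting each data point gives a linear system:
  -8a + 4b - 2c + d = 25
  d = -1
  8a + 4b + 2c + d = 13
  216a + 36b + 6c + d = -223
Solving the system yields a = -2, b = 5, c = 5, d = -1.
So g(u) = -2u³ + 5u² + 5u - 1.
Then g(-3) = 83.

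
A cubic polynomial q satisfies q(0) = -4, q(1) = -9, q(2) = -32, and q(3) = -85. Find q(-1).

Using the Lagrange interpolation formula with nodes 0, 1, 2, 3:
  L_0(s) = (s - 1)(s - 2)(s - 3) / -6
  L_1(s) = s(s - 2)(s - 3) / 2
  L_2(s) = s(s - 1)(s - 3) / -2
  L_3(s) = s(s - 1)(s - 2) / 6
Then q(s) = -4·L_0(s) - 9·L_1(s) - 32·L_2(s) - 85·L_3(s).
Expanding and collecting terms gives q(s) = -2s^3 - 3s^2 - 4.
Evaluating at s = -1: q(-1) = -5.

-5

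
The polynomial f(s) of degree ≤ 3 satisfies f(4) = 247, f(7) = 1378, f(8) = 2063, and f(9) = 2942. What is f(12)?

6983

Using the Lagrange interpolation formula with nodes 4, 7, 8, 9:
  L_0(s) = (s - 7)(s - 8)(s - 9) / -60
  L_1(s) = (s - 4)(s - 8)(s - 9) / 6
  L_2(s) = (s - 4)(s - 7)(s - 9) / -4
  L_3(s) = (s - 4)(s - 7)(s - 8) / 10
Then f(s) = 247·L_0(s) + 1378·L_1(s) + 2063·L_2(s) + 2942·L_3(s).
Expanding and collecting terms gives f(s) = 4s^3 + s^2 - 6s - 1.
Evaluating at s = 12: f(12) = 6983.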